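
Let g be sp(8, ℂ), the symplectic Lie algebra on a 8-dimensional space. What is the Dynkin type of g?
This is sp(8), which has dimension 8(8+1)/2 = 36 and rank 8/2 = 4. In the classification of classical Lie algebras, the symplectic algebra sp(2n) has type C_n; here n = 4, so the Dynkin diagram is a chain of 4 nodes with a double edge at one end; the terminal node there is the unique long simple root (C_4). Hence the type is C_4.

C_4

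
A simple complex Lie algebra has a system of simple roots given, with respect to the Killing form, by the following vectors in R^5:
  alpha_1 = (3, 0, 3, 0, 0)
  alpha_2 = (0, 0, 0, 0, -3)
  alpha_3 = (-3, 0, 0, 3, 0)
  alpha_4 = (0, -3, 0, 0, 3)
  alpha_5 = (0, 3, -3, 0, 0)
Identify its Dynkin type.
B_5

Compute the Cartan integers a_ij = 2(alpha_i, alpha_j)/(alpha_j, alpha_j); the resulting 5x5 Cartan matrix is
[[2, 0, -1, 0, -1], [0, 2, 0, -1, 0], [-1, 0, 2, 0, 0], [0, -2, 0, 2, -1], [-1, 0, 0, -1, 2]].
The roots have two lengths (squared-length ratio 2:1); the short ones are alpha_{2}. The associated Dynkin diagram is a chain of 5 nodes with a double edge at one end; the terminal node there is the unique short simple root (B_5), so the type is B_5 (the algebra so(11)).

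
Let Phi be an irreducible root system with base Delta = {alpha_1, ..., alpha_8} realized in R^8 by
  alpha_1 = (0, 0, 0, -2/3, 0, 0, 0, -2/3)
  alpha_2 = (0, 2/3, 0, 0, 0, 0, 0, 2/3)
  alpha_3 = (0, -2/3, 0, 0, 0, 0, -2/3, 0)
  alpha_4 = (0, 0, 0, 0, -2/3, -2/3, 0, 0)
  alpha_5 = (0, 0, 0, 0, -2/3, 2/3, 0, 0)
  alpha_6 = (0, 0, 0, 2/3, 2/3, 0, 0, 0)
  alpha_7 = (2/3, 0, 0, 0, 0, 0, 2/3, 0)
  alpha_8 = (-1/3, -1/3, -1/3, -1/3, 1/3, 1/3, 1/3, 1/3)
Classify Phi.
Compute the Cartan integers a_ij = 2(alpha_i, alpha_j)/(alpha_j, alpha_j); the resulting 8x8 Cartan matrix is
[[2, -1, 0, 0, 0, -1, 0, 0], [-1, 2, -1, 0, 0, 0, 0, 0], [0, -1, 2, 0, 0, 0, -1, 0], [0, 0, 0, 2, 0, -1, 0, -1], [0, 0, 0, 0, 2, -1, 0, 0], [-1, 0, 0, -1, -1, 2, 0, 0], [0, 0, -1, 0, 0, 0, 2, 0], [0, 0, 0, -1, 0, 0, 0, 2]].
All simple roots have the same length, so the diagram is simply laced. The associated Dynkin diagram is a chain of 7 nodes with one extra node attached to the third node from one end (E_8), so the type is E_8.

E_8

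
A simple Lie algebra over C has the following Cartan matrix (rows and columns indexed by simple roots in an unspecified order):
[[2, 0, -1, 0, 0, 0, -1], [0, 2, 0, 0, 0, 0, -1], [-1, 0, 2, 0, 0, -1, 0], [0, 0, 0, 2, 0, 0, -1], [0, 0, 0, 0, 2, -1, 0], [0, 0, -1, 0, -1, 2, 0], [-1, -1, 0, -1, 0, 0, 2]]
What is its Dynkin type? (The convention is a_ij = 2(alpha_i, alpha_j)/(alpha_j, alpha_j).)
The matrix has rank 7 with 2's on the diagonal. Reading the off-diagonal entries as Dynkin edges (a single edge where a_ij = a_ji = -1; a double or triple edge where a_ij * a_ji = 2 or 3), the diagram is a chain of 5 nodes with a fork of two nodes at one end (D_7). One simple-root ordering that puts it in standard form is (alpha_5, alpha_6, alpha_3, alpha_1, alpha_7, alpha_2, alpha_4). So the algebra is type D_7, i.e. so(14).

D7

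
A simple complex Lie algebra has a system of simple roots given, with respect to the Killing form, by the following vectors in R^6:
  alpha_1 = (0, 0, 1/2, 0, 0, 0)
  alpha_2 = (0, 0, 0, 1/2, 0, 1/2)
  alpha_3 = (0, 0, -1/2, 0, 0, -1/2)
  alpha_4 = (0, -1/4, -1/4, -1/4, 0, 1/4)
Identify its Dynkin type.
Compute the Cartan integers a_ij = 2(alpha_i, alpha_j)/(alpha_j, alpha_j); the resulting 4x4 Cartan matrix is
[[2, 0, -1, -1], [0, 2, -1, 0], [-2, -1, 2, 0], [-1, 0, 0, 2]].
The roots have two lengths (squared-length ratio 2:1); the short ones are alpha_{1,4}. The associated Dynkin diagram is a chain of 4 nodes with a double edge between the middle two (F_4), so the type is F_4.

F_4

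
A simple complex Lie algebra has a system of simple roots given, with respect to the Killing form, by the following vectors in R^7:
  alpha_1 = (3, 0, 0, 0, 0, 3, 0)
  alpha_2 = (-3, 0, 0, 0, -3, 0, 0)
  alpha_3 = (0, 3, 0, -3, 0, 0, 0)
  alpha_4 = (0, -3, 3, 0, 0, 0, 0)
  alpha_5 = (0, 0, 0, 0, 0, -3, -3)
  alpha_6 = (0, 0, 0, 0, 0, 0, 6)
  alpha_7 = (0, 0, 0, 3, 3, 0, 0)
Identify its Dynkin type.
Compute the Cartan integers a_ij = 2(alpha_i, alpha_j)/(alpha_j, alpha_j); the resulting 7x7 Cartan matrix is
[[2, -1, 0, 0, -1, 0, 0], [-1, 2, 0, 0, 0, 0, -1], [0, 0, 2, -1, 0, 0, -1], [0, 0, -1, 2, 0, 0, 0], [-1, 0, 0, 0, 2, -1, 0], [0, 0, 0, 0, -2, 2, 0], [0, -1, -1, 0, 0, 0, 2]].
The roots have two lengths (squared-length ratio 2:1); the short ones are alpha_{1,2,3,4,5,7}. The associated Dynkin diagram is a chain of 7 nodes with a double edge at one end; the terminal node there is the unique long simple root (C_7), so the type is C_7 (the algebra sp(14)).

C_7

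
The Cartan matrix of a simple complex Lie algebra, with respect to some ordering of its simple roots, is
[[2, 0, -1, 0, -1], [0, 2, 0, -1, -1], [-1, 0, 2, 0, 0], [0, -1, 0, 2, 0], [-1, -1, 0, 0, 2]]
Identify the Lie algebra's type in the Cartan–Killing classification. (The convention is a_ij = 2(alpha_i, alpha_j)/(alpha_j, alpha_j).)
A_5

The matrix has rank 5 with 2's on the diagonal. Reading the off-diagonal entries as Dynkin edges (a single edge where a_ij = a_ji = -1; a double or triple edge where a_ij * a_ji = 2 or 3), the diagram is a chain of 5 nodes with single edges (A_5). One simple-root ordering that puts it in standard form is (alpha_4, alpha_2, alpha_5, alpha_1, alpha_3). So the algebra is type A_5, i.e. sl(6).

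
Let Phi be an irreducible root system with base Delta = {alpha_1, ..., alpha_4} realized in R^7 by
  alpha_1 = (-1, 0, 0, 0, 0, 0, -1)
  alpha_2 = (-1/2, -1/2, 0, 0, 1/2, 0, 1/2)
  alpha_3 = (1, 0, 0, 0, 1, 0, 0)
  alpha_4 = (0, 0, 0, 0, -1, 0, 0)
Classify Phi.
Compute the Cartan integers a_ij = 2(alpha_i, alpha_j)/(alpha_j, alpha_j); the resulting 4x4 Cartan matrix is
[[2, 0, -1, 0], [0, 2, 0, -1], [-1, 0, 2, -2], [0, -1, -1, 2]].
The roots have two lengths (squared-length ratio 2:1); the short ones are alpha_{2,4}. The associated Dynkin diagram is a chain of 4 nodes with a double edge between the middle two (F_4), so the type is F_4.

F_4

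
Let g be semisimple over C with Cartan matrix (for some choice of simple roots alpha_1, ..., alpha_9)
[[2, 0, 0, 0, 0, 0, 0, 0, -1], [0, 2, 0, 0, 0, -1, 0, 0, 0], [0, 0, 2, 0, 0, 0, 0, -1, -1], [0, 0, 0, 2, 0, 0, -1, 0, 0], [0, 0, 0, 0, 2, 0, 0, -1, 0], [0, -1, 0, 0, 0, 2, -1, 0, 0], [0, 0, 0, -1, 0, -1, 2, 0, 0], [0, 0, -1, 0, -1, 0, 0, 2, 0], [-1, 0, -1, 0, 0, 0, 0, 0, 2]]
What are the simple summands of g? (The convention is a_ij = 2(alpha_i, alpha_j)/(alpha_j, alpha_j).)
The diagram associated to this matrix has two connected components: the simple roots {alpha_2, alpha_4, alpha_6, alpha_7} form a chain of 4 nodes with single edges (A_4), and {alpha_1, alpha_3, alpha_5, alpha_8, alpha_9} form a chain of 5 nodes with single edges (A_5). A semisimple Lie algebra decomposes uniquely as the direct sum of simple ideals, one per connected component of its Dynkin diagram, so g ≅ A_4 ⊕ A_5 (dimension 24 + 35 = 59).

type A_4 ⊕ type A_5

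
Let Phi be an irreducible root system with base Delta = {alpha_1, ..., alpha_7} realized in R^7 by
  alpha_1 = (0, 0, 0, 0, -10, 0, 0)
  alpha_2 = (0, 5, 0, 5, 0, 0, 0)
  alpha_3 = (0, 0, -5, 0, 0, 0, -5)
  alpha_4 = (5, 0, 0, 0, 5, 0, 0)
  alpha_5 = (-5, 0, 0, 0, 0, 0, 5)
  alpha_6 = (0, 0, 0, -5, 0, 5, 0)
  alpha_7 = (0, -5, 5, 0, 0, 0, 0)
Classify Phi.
Compute the Cartan integers a_ij = 2(alpha_i, alpha_j)/(alpha_j, alpha_j); the resulting 7x7 Cartan matrix is
[[2, 0, 0, -2, 0, 0, 0], [0, 2, 0, 0, 0, -1, -1], [0, 0, 2, 0, -1, 0, -1], [-1, 0, 0, 2, -1, 0, 0], [0, 0, -1, -1, 2, 0, 0], [0, -1, 0, 0, 0, 2, 0], [0, -1, -1, 0, 0, 0, 2]].
The roots have two lengths (squared-length ratio 2:1); the short ones are alpha_{2,3,4,5,6,7}. The associated Dynkin diagram is a chain of 7 nodes with a double edge at one end; the terminal node there is the unique long simple root (C_7), so the type is C_7 (the algebra sp(14)).

C_7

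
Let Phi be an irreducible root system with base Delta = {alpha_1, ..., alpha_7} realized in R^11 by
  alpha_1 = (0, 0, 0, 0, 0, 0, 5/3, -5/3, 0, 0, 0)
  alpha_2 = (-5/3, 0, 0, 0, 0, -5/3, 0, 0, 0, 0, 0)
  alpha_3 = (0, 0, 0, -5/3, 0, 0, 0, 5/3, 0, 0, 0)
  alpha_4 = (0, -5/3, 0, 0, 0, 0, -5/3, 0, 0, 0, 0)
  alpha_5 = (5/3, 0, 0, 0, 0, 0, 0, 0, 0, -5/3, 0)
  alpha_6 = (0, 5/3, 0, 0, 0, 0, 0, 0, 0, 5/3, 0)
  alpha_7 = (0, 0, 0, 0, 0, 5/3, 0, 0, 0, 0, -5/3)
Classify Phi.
Compute the Cartan integers a_ij = 2(alpha_i, alpha_j)/(alpha_j, alpha_j); the resulting 7x7 Cartan matrix is
[[2, 0, -1, -1, 0, 0, 0], [0, 2, 0, 0, -1, 0, -1], [-1, 0, 2, 0, 0, 0, 0], [-1, 0, 0, 2, 0, -1, 0], [0, -1, 0, 0, 2, -1, 0], [0, 0, 0, -1, -1, 2, 0], [0, -1, 0, 0, 0, 0, 2]].
All simple roots have the same length, so the diagram is simply laced. The associated Dynkin diagram is a chain of 7 nodes with single edges (A_7), so the type is A_7 (the algebra sl(8)).

A_7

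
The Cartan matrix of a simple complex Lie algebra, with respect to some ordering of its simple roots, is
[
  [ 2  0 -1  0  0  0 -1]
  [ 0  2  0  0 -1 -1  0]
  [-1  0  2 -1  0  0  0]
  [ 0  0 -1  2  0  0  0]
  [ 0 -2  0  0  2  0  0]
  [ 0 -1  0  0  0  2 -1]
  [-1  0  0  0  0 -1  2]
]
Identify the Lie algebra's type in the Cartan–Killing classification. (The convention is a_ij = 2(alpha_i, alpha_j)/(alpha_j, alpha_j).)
C_7 (sp(14))

The matrix has rank 7 with 2's on the diagonal. Reading the off-diagonal entries as Dynkin edges (a single edge where a_ij = a_ji = -1; a double or triple edge where a_ij * a_ji = 2 or 3), the diagram is a chain of 7 nodes with a double edge at one end; the terminal node there is the unique long simple root (C_7). One simple-root ordering that puts it in standard form is (alpha_4, alpha_3, alpha_1, alpha_7, alpha_6, alpha_2, alpha_5). So the algebra is type C_7, i.e. sp(14).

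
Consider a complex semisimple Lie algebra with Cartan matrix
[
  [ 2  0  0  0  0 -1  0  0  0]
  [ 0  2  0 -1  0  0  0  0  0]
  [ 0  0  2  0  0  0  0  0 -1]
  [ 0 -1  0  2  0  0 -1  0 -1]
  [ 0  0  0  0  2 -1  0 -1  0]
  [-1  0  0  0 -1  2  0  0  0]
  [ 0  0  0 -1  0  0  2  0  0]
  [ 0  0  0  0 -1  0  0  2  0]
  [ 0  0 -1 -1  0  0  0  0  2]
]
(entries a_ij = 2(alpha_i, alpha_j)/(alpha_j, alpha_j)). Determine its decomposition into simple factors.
The diagram associated to this matrix has two connected components: the simple roots {alpha_1, alpha_5, alpha_6, alpha_8} form a chain of 4 nodes with single edges (A_4), and {alpha_2, alpha_3, alpha_4, alpha_7, alpha_9} form a chain of 3 nodes with a fork of two nodes at one end (D_5). A semisimple Lie algebra decomposes uniquely as the direct sum of simple ideals, one per connected component of its Dynkin diagram, so g ≅ A_4 ⊕ D_5 (dimension 24 + 45 = 69).

A_4 ⊕ D_5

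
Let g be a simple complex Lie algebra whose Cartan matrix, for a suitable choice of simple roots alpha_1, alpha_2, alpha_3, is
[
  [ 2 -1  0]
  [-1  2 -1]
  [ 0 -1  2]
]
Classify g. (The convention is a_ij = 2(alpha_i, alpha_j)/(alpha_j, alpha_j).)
The matrix has rank 3 with 2's on the diagonal. Reading the off-diagonal entries as Dynkin edges (a single edge where a_ij = a_ji = -1; a double or triple edge where a_ij * a_ji = 2 or 3), the diagram is a chain of 3 nodes with single edges (A_3). One simple-root ordering that puts it in standard form is (alpha_1, alpha_2, alpha_3). So the algebra is type A_3, i.e. sl(4).

A_3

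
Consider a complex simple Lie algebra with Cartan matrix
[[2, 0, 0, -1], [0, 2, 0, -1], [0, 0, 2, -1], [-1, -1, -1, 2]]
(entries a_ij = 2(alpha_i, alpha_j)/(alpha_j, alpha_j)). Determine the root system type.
The matrix has rank 4 with 2's on the diagonal. Reading the off-diagonal entries as Dynkin edges (a single edge where a_ij = a_ji = -1; a double or triple edge where a_ij * a_ji = 2 or 3), the diagram is a chain of 2 nodes with a fork of two nodes at one end (D_4). One simple-root ordering that puts it in standard form is (alpha_2, alpha_4, alpha_3, alpha_1). So the algebra is type D_4, i.e. so(8).

D4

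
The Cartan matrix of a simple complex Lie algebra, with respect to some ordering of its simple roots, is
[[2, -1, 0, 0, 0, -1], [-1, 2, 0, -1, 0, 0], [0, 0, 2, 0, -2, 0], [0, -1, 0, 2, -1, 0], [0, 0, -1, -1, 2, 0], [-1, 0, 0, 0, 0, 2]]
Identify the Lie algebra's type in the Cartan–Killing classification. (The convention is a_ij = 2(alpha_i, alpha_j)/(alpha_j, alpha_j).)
C_6

The matrix has rank 6 with 2's on the diagonal. Reading the off-diagonal entries as Dynkin edges (a single edge where a_ij = a_ji = -1; a double or triple edge where a_ij * a_ji = 2 or 3), the diagram is a chain of 6 nodes with a double edge at one end; the terminal node there is the unique long simple root (C_6). One simple-root ordering that puts it in standard form is (alpha_6, alpha_1, alpha_2, alpha_4, alpha_5, alpha_3). So the algebra is type C_6, i.e. sp(12).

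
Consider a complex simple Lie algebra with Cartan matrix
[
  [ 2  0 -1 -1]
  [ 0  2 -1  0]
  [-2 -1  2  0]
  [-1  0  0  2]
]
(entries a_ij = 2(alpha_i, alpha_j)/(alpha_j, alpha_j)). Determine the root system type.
The matrix has rank 4 with 2's on the diagonal. Reading the off-diagonal entries as Dynkin edges (a single edge where a_ij = a_ji = -1; a double or triple edge where a_ij * a_ji = 2 or 3), the diagram is a chain of 4 nodes with a double edge between the middle two (F_4). One simple-root ordering that puts it in standard form is (alpha_2, alpha_3, alpha_1, alpha_4). So the algebra is type F_4.

type F_4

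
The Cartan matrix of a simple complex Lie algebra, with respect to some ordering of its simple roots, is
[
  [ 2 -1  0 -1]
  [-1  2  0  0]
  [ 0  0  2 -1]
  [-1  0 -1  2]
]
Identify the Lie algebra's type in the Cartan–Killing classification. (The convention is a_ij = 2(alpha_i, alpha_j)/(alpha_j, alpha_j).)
A_4 (sl(5))

The matrix has rank 4 with 2's on the diagonal. Reading the off-diagonal entries as Dynkin edges (a single edge where a_ij = a_ji = -1; a double or triple edge where a_ij * a_ji = 2 or 3), the diagram is a chain of 4 nodes with single edges (A_4). One simple-root ordering that puts it in standard form is (alpha_3, alpha_4, alpha_1, alpha_2). So the algebra is type A_4, i.e. sl(5).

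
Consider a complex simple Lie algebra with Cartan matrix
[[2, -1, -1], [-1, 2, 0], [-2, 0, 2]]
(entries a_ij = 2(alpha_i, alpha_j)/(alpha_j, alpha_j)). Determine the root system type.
type C_3

The matrix has rank 3 with 2's on the diagonal. Reading the off-diagonal entries as Dynkin edges (a single edge where a_ij = a_ji = -1; a double or triple edge where a_ij * a_ji = 2 or 3), the diagram is a chain of 3 nodes with a double edge at one end; the terminal node there is the unique long simple root (C_3). One simple-root ordering that puts it in standard form is (alpha_2, alpha_1, alpha_3). So the algebra is type C_3, i.e. sp(6).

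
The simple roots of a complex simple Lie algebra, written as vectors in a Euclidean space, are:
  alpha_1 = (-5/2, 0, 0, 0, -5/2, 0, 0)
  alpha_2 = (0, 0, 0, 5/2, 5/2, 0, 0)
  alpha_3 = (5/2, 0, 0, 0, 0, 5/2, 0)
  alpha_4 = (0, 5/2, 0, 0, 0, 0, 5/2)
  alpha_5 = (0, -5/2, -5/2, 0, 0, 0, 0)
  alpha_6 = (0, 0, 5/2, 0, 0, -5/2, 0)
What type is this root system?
Compute the Cartan integers a_ij = 2(alpha_i, alpha_j)/(alpha_j, alpha_j); the resulting 6x6 Cartan matrix is
[[2, -1, -1, 0, 0, 0], [-1, 2, 0, 0, 0, 0], [-1, 0, 2, 0, 0, -1], [0, 0, 0, 2, -1, 0], [0, 0, 0, -1, 2, -1], [0, 0, -1, 0, -1, 2]].
All simple roots have the same length, so the diagram is simply laced. The associated Dynkin diagram is a chain of 6 nodes with single edges (A_6), so the type is A_6 (the algebra sl(7)).

A_6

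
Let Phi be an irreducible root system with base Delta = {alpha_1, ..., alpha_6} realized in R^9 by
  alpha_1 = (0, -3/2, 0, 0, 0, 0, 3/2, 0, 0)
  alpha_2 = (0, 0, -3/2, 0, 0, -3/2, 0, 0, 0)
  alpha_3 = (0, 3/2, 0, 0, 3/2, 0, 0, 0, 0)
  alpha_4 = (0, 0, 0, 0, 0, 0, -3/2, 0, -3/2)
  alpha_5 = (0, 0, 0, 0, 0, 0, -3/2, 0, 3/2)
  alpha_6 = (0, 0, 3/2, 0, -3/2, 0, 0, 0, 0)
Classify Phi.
D6

Compute the Cartan integers a_ij = 2(alpha_i, alpha_j)/(alpha_j, alpha_j); the resulting 6x6 Cartan matrix is
[[2, 0, -1, -1, -1, 0], [0, 2, 0, 0, 0, -1], [-1, 0, 2, 0, 0, -1], [-1, 0, 0, 2, 0, 0], [-1, 0, 0, 0, 2, 0], [0, -1, -1, 0, 0, 2]].
All simple roots have the same length, so the diagram is simply laced. The associated Dynkin diagram is a chain of 4 nodes with a fork of two nodes at one end (D_6), so the type is D_6 (the algebra so(12)).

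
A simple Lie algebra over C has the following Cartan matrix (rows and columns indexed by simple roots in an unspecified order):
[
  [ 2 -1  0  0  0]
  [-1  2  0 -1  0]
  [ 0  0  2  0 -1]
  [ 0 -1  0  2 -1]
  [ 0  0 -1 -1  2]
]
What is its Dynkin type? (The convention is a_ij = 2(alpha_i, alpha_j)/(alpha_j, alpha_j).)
The matrix has rank 5 with 2's on the diagonal. Reading the off-diagonal entries as Dynkin edges (a single edge where a_ij = a_ji = -1; a double or triple edge where a_ij * a_ji = 2 or 3), the diagram is a chain of 5 nodes with single edges (A_5). One simple-root ordering that puts it in standard form is (alpha_3, alpha_5, alpha_4, alpha_2, alpha_1). So the algebra is type A_5, i.e. sl(6).

A_5 (sl(6))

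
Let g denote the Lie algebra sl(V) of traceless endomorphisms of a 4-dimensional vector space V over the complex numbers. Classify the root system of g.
This is sl(4), which has dimension 4^2 - 1 = 15 and rank 4 - 1 = 3 (a Cartan subalgebra is the diagonal traceless matrices). In the classification of classical Lie algebras, the special linear algebra sl(n+1) has type A_n; here n = 3, so the Dynkin diagram is a chain of 3 nodes with single edges (A_3). Hence the type is A_3.

A_3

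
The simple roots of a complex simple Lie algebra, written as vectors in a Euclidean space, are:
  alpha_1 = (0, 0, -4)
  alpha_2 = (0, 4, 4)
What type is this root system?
Compute the Cartan integers a_ij = 2(alpha_i, alpha_j)/(alpha_j, alpha_j); the resulting 2x2 Cartan matrix is
[[2, -1], [-2, 2]].
The roots have two lengths (squared-length ratio 2:1); the short ones are alpha_{1}. The associated Dynkin diagram is a chain of 2 nodes with a double edge at one end; the terminal node there is the unique short simple root (B_2), so the type is B_2 (the algebra so(5)).

B_2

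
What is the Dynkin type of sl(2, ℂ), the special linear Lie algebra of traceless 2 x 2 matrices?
This is sl(2), which has dimension 2^2 - 1 = 3 and rank 2 - 1 = 1 (a Cartan subalgebra is the diagonal traceless matrices). In the classification of classical Lie algebras, the special linear algebra sl(n+1) has type A_n; here n = 1, so the Dynkin diagram is a chain of 1 nodes with single edges (A_1). Hence the type is A_1.

A_1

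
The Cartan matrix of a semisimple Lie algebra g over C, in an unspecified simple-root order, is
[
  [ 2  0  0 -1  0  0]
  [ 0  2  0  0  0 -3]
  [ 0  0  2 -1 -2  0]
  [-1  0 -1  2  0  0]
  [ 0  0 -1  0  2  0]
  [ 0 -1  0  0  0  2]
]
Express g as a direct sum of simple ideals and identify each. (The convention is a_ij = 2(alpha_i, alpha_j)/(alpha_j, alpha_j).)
B_4 (so(9)) + G_2

The diagram associated to this matrix has two connected components: the simple roots {alpha_1, alpha_3, alpha_4, alpha_5} form a chain of 4 nodes with a double edge at one end; the terminal node there is the unique short simple root (B_4), and {alpha_2, alpha_6} form two nodes joined by a triple edge (G_2). A semisimple Lie algebra decomposes uniquely as the direct sum of simple ideals, one per connected component of its Dynkin diagram, so g ≅ B_4 ⊕ G_2 (dimension 36 + 14 = 50).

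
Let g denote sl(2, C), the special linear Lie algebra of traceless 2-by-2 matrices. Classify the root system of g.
type A_1

This is sl(2), which has dimension 2^2 - 1 = 3 and rank 2 - 1 = 1 (a Cartan subalgebra is the diagonal traceless matrices). In the classification of classical Lie algebras, the special linear algebra sl(n+1) has type A_n; here n = 1, so the Dynkin diagram is a chain of 1 nodes with single edges (A_1). Hence the type is A_1.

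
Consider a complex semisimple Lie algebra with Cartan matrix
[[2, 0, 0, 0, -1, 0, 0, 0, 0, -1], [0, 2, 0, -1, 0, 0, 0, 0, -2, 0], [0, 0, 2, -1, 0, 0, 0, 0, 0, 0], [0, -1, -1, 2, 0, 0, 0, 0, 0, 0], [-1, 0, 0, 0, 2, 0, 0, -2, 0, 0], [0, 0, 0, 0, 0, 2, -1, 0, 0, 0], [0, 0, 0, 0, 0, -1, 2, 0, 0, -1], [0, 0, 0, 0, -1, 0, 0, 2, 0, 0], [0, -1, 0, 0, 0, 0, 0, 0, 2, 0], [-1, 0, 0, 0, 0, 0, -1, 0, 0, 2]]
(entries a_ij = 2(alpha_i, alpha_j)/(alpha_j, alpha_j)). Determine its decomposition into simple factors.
The diagram associated to this matrix has two connected components: the simple roots {alpha_2, alpha_3, alpha_4, alpha_9} form a chain of 4 nodes with a double edge at one end; the terminal node there is the unique short simple root (B_4), and {alpha_1, alpha_5, alpha_6, alpha_7, alpha_8, alpha_10} form a chain of 6 nodes with a double edge at one end; the terminal node there is the unique short simple root (B_6). A semisimple Lie algebra decomposes uniquely as the direct sum of simple ideals, one per connected component of its Dynkin diagram, so g ≅ B_4 ⊕ B_6 (dimension 36 + 78 = 114).

type B_4 ⊕ type B_6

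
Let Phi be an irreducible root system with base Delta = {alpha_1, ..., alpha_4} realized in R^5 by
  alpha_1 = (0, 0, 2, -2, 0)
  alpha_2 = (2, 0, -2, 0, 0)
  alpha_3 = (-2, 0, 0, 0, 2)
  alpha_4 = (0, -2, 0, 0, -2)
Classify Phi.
A4

Compute the Cartan integers a_ij = 2(alpha_i, alpha_j)/(alpha_j, alpha_j); the resulting 4x4 Cartan matrix is
[[2, -1, 0, 0], [-1, 2, -1, 0], [0, -1, 2, -1], [0, 0, -1, 2]].
All simple roots have the same length, so the diagram is simply laced. The associated Dynkin diagram is a chain of 4 nodes with single edges (A_4), so the type is A_4 (the algebra sl(5)).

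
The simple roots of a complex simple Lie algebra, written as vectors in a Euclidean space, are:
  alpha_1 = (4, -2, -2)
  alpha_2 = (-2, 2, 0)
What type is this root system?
Compute the Cartan integers a_ij = 2(alpha_i, alpha_j)/(alpha_j, alpha_j); the resulting 2x2 Cartan matrix is
[[2, -3], [-1, 2]].
The roots have two lengths (squared-length ratio 3:1); the short ones are alpha_{2}. The associated Dynkin diagram is two nodes joined by a triple edge (G_2), so the type is G_2.

type G_2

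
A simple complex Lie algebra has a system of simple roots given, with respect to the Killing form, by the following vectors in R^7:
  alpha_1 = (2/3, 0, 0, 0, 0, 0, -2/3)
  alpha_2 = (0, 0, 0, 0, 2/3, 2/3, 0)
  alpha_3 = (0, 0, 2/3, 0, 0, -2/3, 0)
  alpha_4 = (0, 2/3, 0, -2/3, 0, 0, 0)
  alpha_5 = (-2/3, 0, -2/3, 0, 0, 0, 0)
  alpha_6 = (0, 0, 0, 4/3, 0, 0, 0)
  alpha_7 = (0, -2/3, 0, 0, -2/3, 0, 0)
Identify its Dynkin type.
C_7 (sp(14))

Compute the Cartan integers a_ij = 2(alpha_i, alpha_j)/(alpha_j, alpha_j); the resulting 7x7 Cartan matrix is
[[2, 0, 0, 0, -1, 0, 0], [0, 2, -1, 0, 0, 0, -1], [0, -1, 2, 0, -1, 0, 0], [0, 0, 0, 2, 0, -1, -1], [-1, 0, -1, 0, 2, 0, 0], [0, 0, 0, -2, 0, 2, 0], [0, -1, 0, -1, 0, 0, 2]].
The roots have two lengths (squared-length ratio 2:1); the short ones are alpha_{1,2,3,4,5,7}. The associated Dynkin diagram is a chain of 7 nodes with a double edge at one end; the terminal node there is the unique long simple root (C_7), so the type is C_7 (the algebra sp(14)).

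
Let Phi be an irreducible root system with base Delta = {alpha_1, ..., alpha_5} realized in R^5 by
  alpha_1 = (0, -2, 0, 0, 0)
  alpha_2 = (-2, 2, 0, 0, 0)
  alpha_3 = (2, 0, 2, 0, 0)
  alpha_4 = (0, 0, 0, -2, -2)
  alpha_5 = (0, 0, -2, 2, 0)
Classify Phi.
B_5

Compute the Cartan integers a_ij = 2(alpha_i, alpha_j)/(alpha_j, alpha_j); the resulting 5x5 Cartan matrix is
[[2, -1, 0, 0, 0], [-2, 2, -1, 0, 0], [0, -1, 2, 0, -1], [0, 0, 0, 2, -1], [0, 0, -1, -1, 2]].
The roots have two lengths (squared-length ratio 2:1); the short ones are alpha_{1}. The associated Dynkin diagram is a chain of 5 nodes with a double edge at one end; the terminal node there is the unique short simple root (B_5), so the type is B_5 (the algebra so(11)).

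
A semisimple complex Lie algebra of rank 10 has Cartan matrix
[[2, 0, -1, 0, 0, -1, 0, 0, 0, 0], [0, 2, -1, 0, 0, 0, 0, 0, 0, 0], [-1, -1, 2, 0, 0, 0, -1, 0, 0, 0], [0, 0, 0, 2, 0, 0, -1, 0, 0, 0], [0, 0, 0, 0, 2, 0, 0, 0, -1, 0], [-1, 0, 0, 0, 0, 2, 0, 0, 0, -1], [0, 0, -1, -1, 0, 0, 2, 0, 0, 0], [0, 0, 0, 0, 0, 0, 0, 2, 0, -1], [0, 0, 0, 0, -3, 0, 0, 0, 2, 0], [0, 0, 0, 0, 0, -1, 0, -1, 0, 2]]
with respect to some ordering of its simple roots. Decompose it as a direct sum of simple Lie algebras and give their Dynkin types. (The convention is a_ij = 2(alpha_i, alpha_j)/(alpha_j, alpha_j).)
The diagram associated to this matrix has two connected components: the simple roots {alpha_1, alpha_2, alpha_3, alpha_4, alpha_6, alpha_7, alpha_8, alpha_10} form a chain of 7 nodes with one extra node attached to the third node from one end (E_8), and {alpha_5, alpha_9} form two nodes joined by a triple edge (G_2). A semisimple Lie algebra decomposes uniquely as the direct sum of simple ideals, one per connected component of its Dynkin diagram, so g ≅ E_8 ⊕ G_2 (dimension 248 + 14 = 262).

E8 ⊕ G2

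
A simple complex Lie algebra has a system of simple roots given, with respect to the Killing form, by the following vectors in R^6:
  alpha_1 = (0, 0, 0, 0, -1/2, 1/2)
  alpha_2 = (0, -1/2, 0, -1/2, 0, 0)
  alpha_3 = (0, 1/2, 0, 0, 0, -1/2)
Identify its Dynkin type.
A3

Compute the Cartan integers a_ij = 2(alpha_i, alpha_j)/(alpha_j, alpha_j); the resulting 3x3 Cartan matrix is
[[2, 0, -1], [0, 2, -1], [-1, -1, 2]].
All simple roots have the same length, so the diagram is simply laced. The associated Dynkin diagram is a chain of 3 nodes with single edges (A_3), so the type is A_3 (the algebra sl(4)).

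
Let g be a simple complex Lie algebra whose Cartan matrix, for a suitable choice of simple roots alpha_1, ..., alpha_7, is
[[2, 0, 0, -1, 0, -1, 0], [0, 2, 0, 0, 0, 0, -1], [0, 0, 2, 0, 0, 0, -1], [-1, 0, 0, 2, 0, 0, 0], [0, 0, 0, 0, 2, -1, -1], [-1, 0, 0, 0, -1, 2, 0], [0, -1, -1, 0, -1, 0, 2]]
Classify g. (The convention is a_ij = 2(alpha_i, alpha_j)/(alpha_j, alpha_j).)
The matrix has rank 7 with 2's on the diagonal. Reading the off-diagonal entries as Dynkin edges (a single edge where a_ij = a_ji = -1; a double or triple edge where a_ij * a_ji = 2 or 3), the diagram is a chain of 5 nodes with a fork of two nodes at one end (D_7). One simple-root ordering that puts it in standard form is (alpha_4, alpha_1, alpha_6, alpha_5, alpha_7, alpha_3, alpha_2). So the algebra is type D_7, i.e. so(14).

D7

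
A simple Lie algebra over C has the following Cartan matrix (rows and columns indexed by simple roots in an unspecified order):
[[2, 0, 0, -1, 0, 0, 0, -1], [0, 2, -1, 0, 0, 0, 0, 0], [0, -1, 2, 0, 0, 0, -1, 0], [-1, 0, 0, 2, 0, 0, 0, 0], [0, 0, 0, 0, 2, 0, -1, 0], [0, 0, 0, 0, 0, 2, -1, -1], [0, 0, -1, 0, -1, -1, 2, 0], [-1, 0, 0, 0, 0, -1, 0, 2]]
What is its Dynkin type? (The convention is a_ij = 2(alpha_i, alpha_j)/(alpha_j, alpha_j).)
The matrix has rank 8 with 2's on the diagonal. Reading the off-diagonal entries as Dynkin edges (a single edge where a_ij = a_ji = -1; a double or triple edge where a_ij * a_ji = 2 or 3), the diagram is a chain of 7 nodes with one extra node attached to the third node from one end (E_8). One simple-root ordering that puts it in standard form is (alpha_2, alpha_5, alpha_3, alpha_7, alpha_6, alpha_8, alpha_1, alpha_4). So the algebra is type E_8.

E_8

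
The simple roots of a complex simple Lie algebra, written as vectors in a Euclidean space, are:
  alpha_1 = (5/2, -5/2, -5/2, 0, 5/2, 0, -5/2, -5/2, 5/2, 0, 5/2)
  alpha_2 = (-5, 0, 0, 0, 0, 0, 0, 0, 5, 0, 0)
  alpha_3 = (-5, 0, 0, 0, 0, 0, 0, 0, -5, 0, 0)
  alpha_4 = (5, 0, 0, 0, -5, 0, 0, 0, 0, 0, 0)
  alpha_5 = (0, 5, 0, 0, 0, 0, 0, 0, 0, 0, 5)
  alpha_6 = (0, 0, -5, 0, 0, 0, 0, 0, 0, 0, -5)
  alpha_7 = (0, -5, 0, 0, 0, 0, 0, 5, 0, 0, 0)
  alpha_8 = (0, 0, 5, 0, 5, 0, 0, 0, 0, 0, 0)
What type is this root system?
type E_8

Compute the Cartan integers a_ij = 2(alpha_i, alpha_j)/(alpha_j, alpha_j); the resulting 8x8 Cartan matrix is
[[2, 0, -1, 0, 0, 0, 0, 0], [0, 2, 0, -1, 0, 0, 0, 0], [-1, 0, 2, -1, 0, 0, 0, 0], [0, -1, -1, 2, 0, 0, 0, -1], [0, 0, 0, 0, 2, -1, -1, 0], [0, 0, 0, 0, -1, 2, 0, -1], [0, 0, 0, 0, -1, 0, 2, 0], [0, 0, 0, -1, 0, -1, 0, 2]].
All simple roots have the same length, so the diagram is simply laced. The associated Dynkin diagram is a chain of 7 nodes with one extra node attached to the third node from one end (E_8), so the type is E_8.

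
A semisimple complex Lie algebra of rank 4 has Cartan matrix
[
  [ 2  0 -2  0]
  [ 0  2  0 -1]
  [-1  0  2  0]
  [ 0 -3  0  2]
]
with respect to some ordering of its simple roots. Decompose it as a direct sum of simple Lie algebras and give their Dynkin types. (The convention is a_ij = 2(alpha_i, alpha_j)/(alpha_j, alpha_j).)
The diagram associated to this matrix has two connected components: the simple roots {alpha_1, alpha_3} form a chain of 2 nodes with a double edge at one end; the terminal node there is the unique short simple root (B_2), and {alpha_2, alpha_4} form two nodes joined by a triple edge (G_2). A semisimple Lie algebra decomposes uniquely as the direct sum of simple ideals, one per connected component of its Dynkin diagram, so g ≅ B_2 ⊕ G_2 (dimension 10 + 14 = 24).

type B_2 ⊕ type G_2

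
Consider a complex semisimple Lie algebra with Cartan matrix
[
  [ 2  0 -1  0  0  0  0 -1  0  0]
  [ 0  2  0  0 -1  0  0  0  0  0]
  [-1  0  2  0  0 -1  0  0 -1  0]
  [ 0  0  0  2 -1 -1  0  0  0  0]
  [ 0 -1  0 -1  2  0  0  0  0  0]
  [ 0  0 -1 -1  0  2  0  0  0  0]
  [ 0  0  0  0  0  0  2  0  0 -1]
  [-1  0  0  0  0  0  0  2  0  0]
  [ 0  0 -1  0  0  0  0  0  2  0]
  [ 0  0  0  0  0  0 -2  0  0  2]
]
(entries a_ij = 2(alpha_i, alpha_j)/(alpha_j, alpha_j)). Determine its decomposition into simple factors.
The diagram associated to this matrix has two connected components: the simple roots {alpha_7, alpha_10} form a chain of 2 nodes with a double edge at one end; the terminal node there is the unique short simple root (B_2), and {alpha_1, alpha_2, alpha_3, alpha_4, alpha_5, alpha_6, alpha_8, alpha_9} form a chain of 7 nodes with one extra node attached to the third node from one end (E_8). A semisimple Lie algebra decomposes uniquely as the direct sum of simple ideals, one per connected component of its Dynkin diagram, so g ≅ B_2 ⊕ E_8 (dimension 10 + 248 = 258).

B2 + E8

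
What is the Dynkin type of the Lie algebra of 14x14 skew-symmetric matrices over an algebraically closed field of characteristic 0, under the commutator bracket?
D7

This is so(14) with 14 even, which has dimension 14(14-1)/2 = 91 and rank 14/2 = 7. In the classification of classical Lie algebras, the orthogonal algebra so(2n) in an even number of variables has type D_n; here n = 7, so the Dynkin diagram is a chain of 5 nodes with a fork of two nodes at one end (D_7). Hence the type is D_7.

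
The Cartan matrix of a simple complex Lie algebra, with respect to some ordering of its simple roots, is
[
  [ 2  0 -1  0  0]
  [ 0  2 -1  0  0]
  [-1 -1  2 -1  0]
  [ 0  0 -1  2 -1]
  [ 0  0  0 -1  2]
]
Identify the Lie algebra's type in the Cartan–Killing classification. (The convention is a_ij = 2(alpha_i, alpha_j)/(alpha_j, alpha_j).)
D_5

The matrix has rank 5 with 2's on the diagonal. Reading the off-diagonal entries as Dynkin edges (a single edge where a_ij = a_ji = -1; a double or triple edge where a_ij * a_ji = 2 or 3), the diagram is a chain of 3 nodes with a fork of two nodes at one end (D_5). One simple-root ordering that puts it in standard form is (alpha_5, alpha_4, alpha_3, alpha_2, alpha_1). So the algebra is type D_5, i.e. so(10).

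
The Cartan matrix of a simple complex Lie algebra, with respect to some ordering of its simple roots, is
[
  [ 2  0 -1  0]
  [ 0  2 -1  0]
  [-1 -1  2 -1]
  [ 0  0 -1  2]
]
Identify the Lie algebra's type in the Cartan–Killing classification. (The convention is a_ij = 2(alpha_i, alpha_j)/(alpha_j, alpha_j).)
The matrix has rank 4 with 2's on the diagonal. Reading the off-diagonal entries as Dynkin edges (a single edge where a_ij = a_ji = -1; a double or triple edge where a_ij * a_ji = 2 or 3), the diagram is a chain of 2 nodes with a fork of two nodes at one end (D_4). One simple-root ordering that puts it in standard form is (alpha_2, alpha_3, alpha_4, alpha_1). So the algebra is type D_4, i.e. so(8).

D_4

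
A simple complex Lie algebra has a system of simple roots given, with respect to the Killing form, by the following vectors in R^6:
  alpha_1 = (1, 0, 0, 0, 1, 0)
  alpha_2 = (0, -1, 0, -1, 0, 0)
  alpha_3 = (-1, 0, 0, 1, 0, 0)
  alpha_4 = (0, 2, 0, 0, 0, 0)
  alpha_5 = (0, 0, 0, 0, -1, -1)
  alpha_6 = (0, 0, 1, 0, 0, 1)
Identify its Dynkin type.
C_6

Compute the Cartan integers a_ij = 2(alpha_i, alpha_j)/(alpha_j, alpha_j); the resulting 6x6 Cartan matrix is
[[2, 0, -1, 0, -1, 0], [0, 2, -1, -1, 0, 0], [-1, -1, 2, 0, 0, 0], [0, -2, 0, 2, 0, 0], [-1, 0, 0, 0, 2, -1], [0, 0, 0, 0, -1, 2]].
The roots have two lengths (squared-length ratio 2:1); the short ones are alpha_{1,2,3,5,6}. The associated Dynkin diagram is a chain of 6 nodes with a double edge at one end; the terminal node there is the unique long simple root (C_6), so the type is C_6 (the algebra sp(12)).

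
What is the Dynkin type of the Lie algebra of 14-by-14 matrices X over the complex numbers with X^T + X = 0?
This is so(14) with 14 even, which has dimension 14(14-1)/2 = 91 and rank 14/2 = 7. In the classification of classical Lie algebras, the orthogonal algebra so(2n) in an even number of variables has type D_n; here n = 7, so the Dynkin diagram is a chain of 5 nodes with a fork of two nodes at one end (D_7). Hence the type is D_7.

D_7 (so(14))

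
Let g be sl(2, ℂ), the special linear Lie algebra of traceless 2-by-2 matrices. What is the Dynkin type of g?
A_1 (sl(2))

This is sl(2), which has dimension 2^2 - 1 = 3 and rank 2 - 1 = 1 (a Cartan subalgebra is the diagonal traceless matrices). In the classification of classical Lie algebras, the special linear algebra sl(n+1) has type A_n; here n = 1, so the Dynkin diagram is a chain of 1 nodes with single edges (A_1). Hence the type is A_1.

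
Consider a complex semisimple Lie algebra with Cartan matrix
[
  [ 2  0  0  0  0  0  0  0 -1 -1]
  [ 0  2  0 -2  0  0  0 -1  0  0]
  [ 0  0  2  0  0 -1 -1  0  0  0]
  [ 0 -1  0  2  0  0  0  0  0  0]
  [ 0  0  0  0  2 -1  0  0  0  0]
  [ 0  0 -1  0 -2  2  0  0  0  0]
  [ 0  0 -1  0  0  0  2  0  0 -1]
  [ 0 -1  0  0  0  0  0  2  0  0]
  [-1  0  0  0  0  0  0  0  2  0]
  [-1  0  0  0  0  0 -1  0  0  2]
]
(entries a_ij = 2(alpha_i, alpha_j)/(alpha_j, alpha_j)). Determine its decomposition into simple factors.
The diagram associated to this matrix has two connected components: the simple roots {alpha_2, alpha_4, alpha_8} form a chain of 3 nodes with a double edge at one end; the terminal node there is the unique short simple root (B_3), and {alpha_1, alpha_3, alpha_5, alpha_6, alpha_7, alpha_9, alpha_10} form a chain of 7 nodes with a double edge at one end; the terminal node there is the unique short simple root (B_7). A semisimple Lie algebra decomposes uniquely as the direct sum of simple ideals, one per connected component of its Dynkin diagram, so g ≅ B_3 ⊕ B_7 (dimension 21 + 105 = 126).

B_3 ⊕ B_7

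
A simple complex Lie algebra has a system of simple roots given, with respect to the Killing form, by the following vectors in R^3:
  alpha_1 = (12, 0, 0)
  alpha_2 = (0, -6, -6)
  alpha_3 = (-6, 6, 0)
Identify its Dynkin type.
Compute the Cartan integers a_ij = 2(alpha_i, alpha_j)/(alpha_j, alpha_j); the resulting 3x3 Cartan matrix is
[[2, 0, -2], [0, 2, -1], [-1, -1, 2]].
The roots have two lengths (squared-length ratio 2:1); the short ones are alpha_{2,3}. The associated Dynkin diagram is a chain of 3 nodes with a double edge at one end; the terminal node there is the unique long simple root (C_3), so the type is C_3 (the algebra sp(6)).

C_3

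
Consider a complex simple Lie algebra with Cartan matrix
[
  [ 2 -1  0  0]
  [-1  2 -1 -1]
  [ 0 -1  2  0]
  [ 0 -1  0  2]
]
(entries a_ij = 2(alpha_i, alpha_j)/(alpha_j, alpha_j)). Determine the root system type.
The matrix has rank 4 with 2's on the diagonal. Reading the off-diagonal entries as Dynkin edges (a single edge where a_ij = a_ji = -1; a double or triple edge where a_ij * a_ji = 2 or 3), the diagram is a chain of 2 nodes with a fork of two nodes at one end (D_4). One simple-root ordering that puts it in standard form is (alpha_3, alpha_2, alpha_1, alpha_4). So the algebra is type D_4, i.e. so(8).

type D_4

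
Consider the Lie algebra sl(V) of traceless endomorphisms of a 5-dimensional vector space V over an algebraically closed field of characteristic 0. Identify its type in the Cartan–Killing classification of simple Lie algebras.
This is sl(5), which has dimension 5^2 - 1 = 24 and rank 5 - 1 = 4 (a Cartan subalgebra is the diagonal traceless matrices). In the classification of classical Lie algebras, the special linear algebra sl(n+1) has type A_n; here n = 4, so the Dynkin diagram is a chain of 4 nodes with single edges (A_4). Hence the type is A_4.

A_4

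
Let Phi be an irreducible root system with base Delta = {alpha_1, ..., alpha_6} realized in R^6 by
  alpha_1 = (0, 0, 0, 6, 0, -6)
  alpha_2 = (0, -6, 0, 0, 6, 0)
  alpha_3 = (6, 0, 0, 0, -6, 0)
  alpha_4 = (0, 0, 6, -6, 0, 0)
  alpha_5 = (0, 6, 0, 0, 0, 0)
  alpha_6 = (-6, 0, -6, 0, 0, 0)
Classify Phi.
B_6

Compute the Cartan integers a_ij = 2(alpha_i, alpha_j)/(alpha_j, alpha_j); the resulting 6x6 Cartan matrix is
[[2, 0, 0, -1, 0, 0], [0, 2, -1, 0, -2, 0], [0, -1, 2, 0, 0, -1], [-1, 0, 0, 2, 0, -1], [0, -1, 0, 0, 2, 0], [0, 0, -1, -1, 0, 2]].
The roots have two lengths (squared-length ratio 2:1); the short ones are alpha_{5}. The associated Dynkin diagram is a chain of 6 nodes with a double edge at one end; the terminal node there is the unique short simple root (B_6), so the type is B_6 (the algebra so(13)).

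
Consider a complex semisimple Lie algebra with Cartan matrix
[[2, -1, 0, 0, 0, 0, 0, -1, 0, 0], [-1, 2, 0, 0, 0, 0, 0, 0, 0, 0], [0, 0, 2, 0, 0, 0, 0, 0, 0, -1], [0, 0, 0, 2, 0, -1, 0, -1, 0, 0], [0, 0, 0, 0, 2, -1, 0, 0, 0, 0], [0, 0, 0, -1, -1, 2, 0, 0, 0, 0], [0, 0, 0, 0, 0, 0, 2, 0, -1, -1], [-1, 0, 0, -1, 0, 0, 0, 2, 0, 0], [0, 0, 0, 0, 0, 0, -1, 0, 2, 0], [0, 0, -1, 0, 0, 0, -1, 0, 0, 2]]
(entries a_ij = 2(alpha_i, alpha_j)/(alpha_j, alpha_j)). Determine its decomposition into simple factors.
The diagram associated to this matrix has two connected components: the simple roots {alpha_3, alpha_7, alpha_9, alpha_10} form a chain of 4 nodes with single edges (A_4), and {alpha_1, alpha_2, alpha_4, alpha_5, alpha_6, alpha_8} form a chain of 6 nodes with single edges (A_6). A semisimple Lie algebra decomposes uniquely as the direct sum of simple ideals, one per connected component of its Dynkin diagram, so g ≅ A_4 ⊕ A_6 (dimension 24 + 48 = 72).

A_4 + A_6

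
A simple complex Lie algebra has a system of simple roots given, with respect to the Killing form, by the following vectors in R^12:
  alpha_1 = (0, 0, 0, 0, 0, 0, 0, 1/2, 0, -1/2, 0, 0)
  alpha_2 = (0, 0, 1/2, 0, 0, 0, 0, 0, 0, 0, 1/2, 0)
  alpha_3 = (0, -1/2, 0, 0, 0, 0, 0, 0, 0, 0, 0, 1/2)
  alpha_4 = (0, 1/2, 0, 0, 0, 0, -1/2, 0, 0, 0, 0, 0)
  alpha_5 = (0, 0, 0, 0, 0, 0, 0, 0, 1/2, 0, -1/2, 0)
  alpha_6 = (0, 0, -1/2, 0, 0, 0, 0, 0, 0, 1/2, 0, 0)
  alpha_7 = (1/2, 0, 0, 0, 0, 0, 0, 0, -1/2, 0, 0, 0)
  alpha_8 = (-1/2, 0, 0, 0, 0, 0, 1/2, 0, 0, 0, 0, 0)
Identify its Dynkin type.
Compute the Cartan integers a_ij = 2(alpha_i, alpha_j)/(alpha_j, alpha_j); the resulting 8x8 Cartan matrix is
[[2, 0, 0, 0, 0, -1, 0, 0], [0, 2, 0, 0, -1, -1, 0, 0], [0, 0, 2, -1, 0, 0, 0, 0], [0, 0, -1, 2, 0, 0, 0, -1], [0, -1, 0, 0, 2, 0, -1, 0], [-1, -1, 0, 0, 0, 2, 0, 0], [0, 0, 0, 0, -1, 0, 2, -1], [0, 0, 0, -1, 0, 0, -1, 2]].
All simple roots have the same length, so the diagram is simply laced. The associated Dynkin diagram is a chain of 8 nodes with single edges (A_8), so the type is A_8 (the algebra sl(9)).

type A_8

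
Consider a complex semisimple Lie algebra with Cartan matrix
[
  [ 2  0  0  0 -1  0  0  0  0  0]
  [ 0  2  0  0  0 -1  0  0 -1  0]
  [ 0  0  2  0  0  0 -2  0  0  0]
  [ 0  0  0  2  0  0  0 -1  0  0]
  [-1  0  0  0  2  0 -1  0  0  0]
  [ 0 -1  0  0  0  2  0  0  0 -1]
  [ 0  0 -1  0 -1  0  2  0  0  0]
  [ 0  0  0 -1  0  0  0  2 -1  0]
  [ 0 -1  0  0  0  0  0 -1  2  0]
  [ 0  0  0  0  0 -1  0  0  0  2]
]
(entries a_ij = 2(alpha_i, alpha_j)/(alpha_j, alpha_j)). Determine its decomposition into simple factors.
A_6 (sl(7)) ⊕ C_4 (sp(8))

The diagram associated to this matrix has two connected components: the simple roots {alpha_2, alpha_4, alpha_6, alpha_8, alpha_9, alpha_10} form a chain of 6 nodes with single edges (A_6), and {alpha_1, alpha_3, alpha_5, alpha_7} form a chain of 4 nodes with a double edge at one end; the terminal node there is the unique long simple root (C_4). A semisimple Lie algebra decomposes uniquely as the direct sum of simple ideals, one per connected component of its Dynkin diagram, so g ≅ A_6 ⊕ C_4 (dimension 48 + 36 = 84).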